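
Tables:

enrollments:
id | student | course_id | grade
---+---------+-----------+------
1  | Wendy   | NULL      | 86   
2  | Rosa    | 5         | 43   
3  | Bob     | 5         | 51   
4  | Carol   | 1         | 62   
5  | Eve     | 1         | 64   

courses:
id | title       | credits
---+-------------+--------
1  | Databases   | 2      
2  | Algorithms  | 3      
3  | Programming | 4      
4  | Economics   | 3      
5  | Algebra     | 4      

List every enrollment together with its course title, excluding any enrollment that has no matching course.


INNER JOIN keeps only enrollments rows whose course_id matches an id in courses. Walk through each enrollment:
  - enrollment 1 (Wendy): course_id=NULL, no match -> dropped
  - enrollment 2 (Rosa): course_id=5 -> matches Algebra
  - enrollment 3 (Bob): course_id=5 -> matches Algebra
  - enrollment 4 (Carol): course_id=1 -> matches Databases
  - enrollment 5 (Eve): course_id=1 -> matches Databases
So 1 of 5 rows is dropped.

SQL:
SELECT a.student, b.title AS course
FROM enrollments a
INNER JOIN courses b ON a.course_id = b.id

Result:
student | course   
--------+----------
Rosa    | Algebra  
Bob     | Algebra  
Carol   | Databases
Eve     | Databases


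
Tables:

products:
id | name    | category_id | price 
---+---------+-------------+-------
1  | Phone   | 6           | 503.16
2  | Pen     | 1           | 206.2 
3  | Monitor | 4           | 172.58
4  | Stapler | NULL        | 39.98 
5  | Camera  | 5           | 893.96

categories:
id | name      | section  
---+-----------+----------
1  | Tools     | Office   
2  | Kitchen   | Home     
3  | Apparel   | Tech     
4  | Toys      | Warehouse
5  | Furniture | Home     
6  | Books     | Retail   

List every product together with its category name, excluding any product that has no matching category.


INNER JOIN keeps only products rows whose category_id matches an id in categories. Walk through each product:
  - product 1 (Phone): category_id=6 -> matches Books
  - product 2 (Pen): category_id=1 -> matches Tools
  - product 3 (Monitor): category_id=4 -> matches Toys
  - product 4 (Stapler): category_id=NULL, no match -> dropped
  - product 5 (Camera): category_id=5 -> matches Furniture
So 1 of 5 rows is dropped.

SQL:
SELECT a.name, b.name AS category
FROM products a
INNER JOIN categories b ON a.category_id = b.id

Result:
name    | category 
--------+----------
Phone   | Books    
Pen     | Tools    
Monitor | Toys     
Camera  | Furniture


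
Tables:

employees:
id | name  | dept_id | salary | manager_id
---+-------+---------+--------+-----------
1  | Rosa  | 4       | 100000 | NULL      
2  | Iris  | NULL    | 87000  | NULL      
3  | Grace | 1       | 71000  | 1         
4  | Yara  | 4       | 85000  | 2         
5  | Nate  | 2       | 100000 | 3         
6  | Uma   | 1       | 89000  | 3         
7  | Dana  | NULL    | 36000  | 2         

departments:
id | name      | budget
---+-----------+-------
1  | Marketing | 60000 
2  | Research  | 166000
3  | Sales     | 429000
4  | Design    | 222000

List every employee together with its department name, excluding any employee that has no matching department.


INNER JOIN keeps only employees rows whose dept_id matches an id in departments. Walk through each employee:
  - employee 1 (Rosa): dept_id=4 -> matches Design
  - employee 2 (Iris): dept_id=NULL, no match -> dropped
  - employee 3 (Grace): dept_id=1 -> matches Marketing
  - employee 4 (Yara): dept_id=4 -> matches Design
  - employee 5 (Nate): dept_id=2 -> matches Research
  - employee 6 (Uma): dept_id=1 -> matches Marketing
  - employee 7 (Dana): dept_id=NULL, no match -> dropped
So 2 of 7 rows are dropped.

SQL:
SELECT a.name, b.name AS department
FROM employees a
INNER JOIN departments b ON a.dept_id = b.id

Result:
name  | department
------+-----------
Rosa  | Design    
Grace | Marketing 
Yara  | Design    
Nate  | Research  
Uma   | Marketing 


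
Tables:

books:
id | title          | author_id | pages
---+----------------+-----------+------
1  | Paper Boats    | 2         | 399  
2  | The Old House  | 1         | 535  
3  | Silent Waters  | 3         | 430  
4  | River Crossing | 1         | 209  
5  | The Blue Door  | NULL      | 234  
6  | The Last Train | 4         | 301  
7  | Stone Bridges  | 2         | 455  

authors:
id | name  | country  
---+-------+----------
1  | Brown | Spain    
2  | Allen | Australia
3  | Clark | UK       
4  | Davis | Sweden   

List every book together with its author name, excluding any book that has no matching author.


INNER JOIN keeps only books rows whose author_id matches an id in authors. Walk through each book:
  - book 1 (Paper Boats): author_id=2 -> matches Allen
  - book 2 (The Old House): author_id=1 -> matches Brown
  - book 3 (Silent Waters): author_id=3 -> matches Clark
  - book 4 (River Crossing): author_id=1 -> matches Brown
  - book 5 (The Blue Door): author_id=NULL, no match -> dropped
  - book 6 (The Last Train): author_id=4 -> matches Davis
  - book 7 (Stone Bridges): author_id=2 -> matches Allen
So 1 of 7 rows is dropped.

SQL:
SELECT a.title, b.name AS author
FROM books a
INNER JOIN authors b ON a.author_id = b.id

Result:
title          | author
---------------+-------
Paper Boats    | Allen 
The Old House  | Brown 
Silent Waters  | Clark 
River Crossing | Brown 
The Last Train | Davis 
Stone Bridges  | Allen 


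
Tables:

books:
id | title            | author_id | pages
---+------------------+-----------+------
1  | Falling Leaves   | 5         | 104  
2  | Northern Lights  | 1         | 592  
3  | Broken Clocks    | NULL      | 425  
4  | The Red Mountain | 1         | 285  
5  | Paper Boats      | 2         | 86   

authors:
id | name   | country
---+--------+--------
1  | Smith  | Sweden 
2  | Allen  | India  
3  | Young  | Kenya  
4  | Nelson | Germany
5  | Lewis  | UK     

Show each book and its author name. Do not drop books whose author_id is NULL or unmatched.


LEFT JOIN keeps every row from books (the left table); where author_id has no match in authors, the author columns become NULL. Walk through each book:
  - book 1 (Falling Leaves): author_id=5 -> matches Lewis
  - book 2 (Northern Lights): author_id=1 -> matches Smith
  - book 3 (Broken Clocks): author_id=NULL, no match -> kept with NULL
  - book 4 (The Red Mountain): author_id=1 -> matches Smith
  - book 5 (Paper Boats): author_id=2 -> matches Allen
All 5 rows appear; 1 has NULL author.

SQL:
SELECT a.title, b.name AS author
FROM books a
LEFT JOIN authors b ON a.author_id = b.id

Result:
title            | author
-----------------+-------
Falling Leaves   | Lewis 
Northern Lights  | Smith 
Broken Clocks    | NULL  
The Red Mountain | Smith 
Paper Boats      | Allen 


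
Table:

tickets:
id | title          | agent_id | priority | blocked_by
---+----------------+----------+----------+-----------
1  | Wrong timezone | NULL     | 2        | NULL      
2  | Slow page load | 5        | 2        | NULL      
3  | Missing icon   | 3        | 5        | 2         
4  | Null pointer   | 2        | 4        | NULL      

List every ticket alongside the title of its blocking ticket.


This is a self-join: tickets is joined to a second copy of itself, matching each row's blocked_by to another row's id. Use LEFT JOIN so rows with blocked_by=NULL are kept.
  - ticket 1 (Wrong timezone): blocked_by=NULL -> NULL
  - ticket 2 (Slow page load): blocked_by=NULL -> NULL
  - ticket 3 (Missing icon): blocked_by=2 -> Slow page load
  - ticket 4 (Null pointer): blocked_by=NULL -> NULL

SQL:
SELECT a.title AS item, b.title AS blocked_by
FROM tickets a
LEFT JOIN tickets b ON a.blocked_by = b.id

Result:
item           | blocked_by    
---------------+---------------
Wrong timezone | NULL          
Slow page load | NULL          
Missing icon   | Slow page load
Null pointer   | NULL          


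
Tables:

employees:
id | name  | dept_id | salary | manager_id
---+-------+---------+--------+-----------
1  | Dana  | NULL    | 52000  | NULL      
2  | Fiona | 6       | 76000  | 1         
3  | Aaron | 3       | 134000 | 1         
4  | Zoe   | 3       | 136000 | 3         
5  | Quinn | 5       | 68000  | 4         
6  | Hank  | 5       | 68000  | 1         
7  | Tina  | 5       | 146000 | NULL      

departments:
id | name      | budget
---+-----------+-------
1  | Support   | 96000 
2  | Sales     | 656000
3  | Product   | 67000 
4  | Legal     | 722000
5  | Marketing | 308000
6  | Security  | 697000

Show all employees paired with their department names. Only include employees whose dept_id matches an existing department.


INNER JOIN keeps only employees rows whose dept_id matches an id in departments. Walk through each employee:
  - employee 1 (Dana): dept_id=NULL, no match -> dropped
  - employee 2 (Fiona): dept_id=6 -> matches Security
  - employee 3 (Aaron): dept_id=3 -> matches Product
  - employee 4 (Zoe): dept_id=3 -> matches Product
  - employee 5 (Quinn): dept_id=5 -> matches Marketing
  - employee 6 (Hank): dept_id=5 -> matches Marketing
  - employee 7 (Tina): dept_id=5 -> matches Marketing
So 1 of 7 rows is dropped.

SQL:
SELECT a.name, b.name AS department
FROM employees a
INNER JOIN departments b ON a.dept_id = b.id

Result:
name  | department
------+-----------
Fiona | Security  
Aaron | Product   
Zoe   | Product   
Quinn | Marketing 
Hank  | Marketing 
Tina  | Marketing 


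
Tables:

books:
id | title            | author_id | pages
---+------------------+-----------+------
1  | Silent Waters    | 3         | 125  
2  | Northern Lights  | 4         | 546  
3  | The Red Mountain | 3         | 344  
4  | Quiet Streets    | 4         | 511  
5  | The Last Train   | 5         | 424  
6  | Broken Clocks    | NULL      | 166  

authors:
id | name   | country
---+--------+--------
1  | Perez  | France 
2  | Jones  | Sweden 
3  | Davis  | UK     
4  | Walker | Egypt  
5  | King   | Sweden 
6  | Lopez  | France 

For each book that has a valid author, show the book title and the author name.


INNER JOIN keeps only books rows whose author_id matches an id in authors. Walk through each book:
  - book 1 (Silent Waters): author_id=3 -> matches Davis
  - book 2 (Northern Lights): author_id=4 -> matches Walker
  - book 3 (The Red Mountain): author_id=3 -> matches Davis
  - book 4 (Quiet Streets): author_id=4 -> matches Walker
  - book 5 (The Last Train): author_id=5 -> matches King
  - book 6 (Broken Clocks): author_id=NULL, no match -> dropped
So 1 of 6 rows is dropped.

SQL:
SELECT a.title, b.name AS author
FROM books a
INNER JOIN authors b ON a.author_id = b.id

Result:
title            | author
-----------------+-------
Silent Waters    | Davis 
Northern Lights  | Walker
The Red Mountain | Davis 
Quiet Streets    | Walker
The Last Train   | King  


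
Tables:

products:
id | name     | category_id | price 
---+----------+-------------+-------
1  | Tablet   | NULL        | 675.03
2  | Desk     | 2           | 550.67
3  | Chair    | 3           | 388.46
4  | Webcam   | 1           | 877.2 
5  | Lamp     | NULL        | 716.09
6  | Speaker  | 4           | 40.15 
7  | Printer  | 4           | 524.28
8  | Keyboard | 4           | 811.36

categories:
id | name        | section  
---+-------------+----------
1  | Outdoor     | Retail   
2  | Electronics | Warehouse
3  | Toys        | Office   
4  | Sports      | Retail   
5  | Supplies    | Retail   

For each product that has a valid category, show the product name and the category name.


INNER JOIN keeps only products rows whose category_id matches an id in categories. Walk through each product:
  - product 1 (Tablet): category_id=NULL, no match -> dropped
  - product 2 (Desk): category_id=2 -> matches Electronics
  - product 3 (Chair): category_id=3 -> matches Toys
  - product 4 (Webcam): category_id=1 -> matches Outdoor
  - product 5 (Lamp): category_id=NULL, no match -> dropped
  - product 6 (Speaker): category_id=4 -> matches Sports
  - product 7 (Printer): category_id=4 -> matches Sports
  - product 8 (Keyboard): category_id=4 -> matches Sports
So 2 of 8 rows are dropped.

SQL:
SELECT a.name, b.name AS category
FROM products a
INNER JOIN categories b ON a.category_id = b.id

Result:
name     | category   
---------+------------
Desk     | Electronics
Chair    | Toys       
Webcam   | Outdoor    
Speaker  | Sports     
Printer  | Sports     
Keyboard | Sports     


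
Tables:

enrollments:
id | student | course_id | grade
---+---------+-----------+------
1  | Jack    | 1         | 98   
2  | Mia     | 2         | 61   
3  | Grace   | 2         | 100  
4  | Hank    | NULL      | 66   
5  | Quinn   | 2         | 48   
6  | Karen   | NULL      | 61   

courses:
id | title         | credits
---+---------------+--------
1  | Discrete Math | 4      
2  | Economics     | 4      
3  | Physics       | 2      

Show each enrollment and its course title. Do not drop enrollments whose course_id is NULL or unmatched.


LEFT JOIN keeps every row from enrollments (the left table); where course_id has no match in courses, the course columns become NULL. Walk through each enrollment:
  - enrollment 1 (Jack): course_id=1 -> matches Discrete Math
  - enrollment 2 (Mia): course_id=2 -> matches Economics
  - enrollment 3 (Grace): course_id=2 -> matches Economics
  - enrollment 4 (Hank): course_id=NULL, no match -> kept with NULL
  - enrollment 5 (Quinn): course_id=2 -> matches Economics
  - enrollment 6 (Karen): course_id=NULL, no match -> kept with NULL
All 6 rows appear; 2 have NULL course.

SQL:
SELECT a.student, b.title AS course
FROM enrollments a
LEFT JOIN courses b ON a.course_id = b.id

Result:
student | course       
--------+--------------
Jack    | Discrete Math
Mia     | Economics    
Grace   | Economics    
Hank    | NULL         
Quinn   | Economics    
Karen   | NULL         


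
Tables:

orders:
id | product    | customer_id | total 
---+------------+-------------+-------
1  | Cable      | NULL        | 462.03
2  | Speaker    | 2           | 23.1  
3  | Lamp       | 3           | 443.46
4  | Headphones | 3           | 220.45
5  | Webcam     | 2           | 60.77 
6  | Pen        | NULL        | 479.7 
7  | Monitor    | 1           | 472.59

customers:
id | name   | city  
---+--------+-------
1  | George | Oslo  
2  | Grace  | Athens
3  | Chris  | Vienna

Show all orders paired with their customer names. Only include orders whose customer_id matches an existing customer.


INNER JOIN keeps only orders rows whose customer_id matches an id in customers. Walk through each order:
  - order 1 (Cable): customer_id=NULL, no match -> dropped
  - order 2 (Speaker): customer_id=2 -> matches Grace
  - order 3 (Lamp): customer_id=3 -> matches Chris
  - order 4 (Headphones): customer_id=3 -> matches Chris
  - order 5 (Webcam): customer_id=2 -> matches Grace
  - order 6 (Pen): customer_id=NULL, no match -> dropped
  - order 7 (Monitor): customer_id=1 -> matches George
So 2 of 7 rows are dropped.

SQL:
SELECT a.product, b.name AS customer
FROM orders a
INNER JOIN customers b ON a.customer_id = b.id

Result:
product    | customer
-----------+---------
Speaker    | Grace   
Lamp       | Chris   
Headphones | Chris   
Webcam     | Grace   
Monitor    | George  


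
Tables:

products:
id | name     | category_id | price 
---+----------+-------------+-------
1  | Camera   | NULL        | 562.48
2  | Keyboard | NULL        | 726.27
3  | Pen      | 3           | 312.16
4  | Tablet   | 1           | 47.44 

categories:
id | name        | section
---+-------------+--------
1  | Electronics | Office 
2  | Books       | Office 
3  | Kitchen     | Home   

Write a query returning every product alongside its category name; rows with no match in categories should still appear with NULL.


LEFT JOIN keeps every row from products (the left table); where category_id has no match in categories, the category columns become NULL. Walk through each product:
  - product 1 (Camera): category_id=NULL, no match -> kept with NULL
  - product 2 (Keyboard): category_id=NULL, no match -> kept with NULL
  - product 3 (Pen): category_id=3 -> matches Kitchen
  - product 4 (Tablet): category_id=1 -> matches Electronics
All 4 rows appear; 2 have NULL category.

SQL:
SELECT a.name, b.name AS category
FROM products a
LEFT JOIN categories b ON a.category_id = b.id

Result:
name     | category   
---------+------------
Camera   | NULL       
Keyboard | NULL       
Pen      | Kitchen    
Tablet   | Electronics


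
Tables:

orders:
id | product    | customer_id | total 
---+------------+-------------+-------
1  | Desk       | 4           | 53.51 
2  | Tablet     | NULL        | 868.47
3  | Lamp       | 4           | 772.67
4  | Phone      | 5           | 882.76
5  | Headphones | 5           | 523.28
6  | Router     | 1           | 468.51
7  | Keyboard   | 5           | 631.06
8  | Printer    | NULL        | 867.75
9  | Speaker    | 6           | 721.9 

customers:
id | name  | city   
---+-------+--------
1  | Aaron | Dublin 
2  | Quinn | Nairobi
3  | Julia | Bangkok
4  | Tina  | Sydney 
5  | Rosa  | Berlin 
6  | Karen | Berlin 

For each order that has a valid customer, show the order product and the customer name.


INNER JOIN keeps only orders rows whose customer_id matches an id in customers. Walk through each order:
  - order 1 (Desk): customer_id=4 -> matches Tina
  - order 2 (Tablet): customer_id=NULL, no match -> dropped
  - order 3 (Lamp): customer_id=4 -> matches Tina
  - order 4 (Phone): customer_id=5 -> matches Rosa
  - order 5 (Headphones): customer_id=5 -> matches Rosa
  - order 6 (Router): customer_id=1 -> matches Aaron
  - order 7 (Keyboard): customer_id=5 -> matches Rosa
  - order 8 (Printer): customer_id=NULL, no match -> dropped
  - order 9 (Speaker): customer_id=6 -> matches Karen
So 2 of 9 rows are dropped.

SQL:
SELECT a.product, b.name AS customer
FROM orders a
INNER JOIN customers b ON a.customer_id = b.id

Result:
product    | customer
-----------+---------
Desk       | Tina    
Lamp       | Tina    
Phone      | Rosa    
Headphones | Rosa    
Router     | Aaron   
Keyboard   | Rosa    
Speaker    | Karen   


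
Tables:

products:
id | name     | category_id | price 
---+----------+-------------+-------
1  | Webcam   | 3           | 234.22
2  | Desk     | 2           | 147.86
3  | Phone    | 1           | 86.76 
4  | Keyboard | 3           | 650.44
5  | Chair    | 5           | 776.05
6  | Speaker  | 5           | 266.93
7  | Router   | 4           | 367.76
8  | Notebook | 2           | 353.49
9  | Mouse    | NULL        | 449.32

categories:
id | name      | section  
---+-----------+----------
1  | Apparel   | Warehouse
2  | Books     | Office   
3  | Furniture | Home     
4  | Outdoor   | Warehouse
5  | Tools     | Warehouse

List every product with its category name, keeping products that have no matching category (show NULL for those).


LEFT JOIN keeps every row from products (the left table); where category_id has no match in categories, the category columns become NULL. Walk through each product:
  - product 1 (Webcam): category_id=3 -> matches Furniture
  - product 2 (Desk): category_id=2 -> matches Books
  - product 3 (Phone): category_id=1 -> matches Apparel
  - product 4 (Keyboard): category_id=3 -> matches Furniture
  - product 5 (Chair): category_id=5 -> matches Tools
  - product 6 (Speaker): category_id=5 -> matches Tools
  - product 7 (Router): category_id=4 -> matches Outdoor
  - product 8 (Notebook): category_id=2 -> matches Books
  - product 9 (Mouse): category_id=NULL, no match -> kept with NULL
All 9 rows appear; 1 has NULL category.

SQL:
SELECT a.name, b.name AS category
FROM products a
LEFT JOIN categories b ON a.category_id = b.id

Result:
name     | category 
---------+----------
Webcam   | Furniture
Desk     | Books    
Phone    | Apparel  
Keyboard | Furniture
Chair    | Tools    
Speaker  | Tools    
Router   | Outdoor  
Notebook | Books    
Mouse    | NULL     


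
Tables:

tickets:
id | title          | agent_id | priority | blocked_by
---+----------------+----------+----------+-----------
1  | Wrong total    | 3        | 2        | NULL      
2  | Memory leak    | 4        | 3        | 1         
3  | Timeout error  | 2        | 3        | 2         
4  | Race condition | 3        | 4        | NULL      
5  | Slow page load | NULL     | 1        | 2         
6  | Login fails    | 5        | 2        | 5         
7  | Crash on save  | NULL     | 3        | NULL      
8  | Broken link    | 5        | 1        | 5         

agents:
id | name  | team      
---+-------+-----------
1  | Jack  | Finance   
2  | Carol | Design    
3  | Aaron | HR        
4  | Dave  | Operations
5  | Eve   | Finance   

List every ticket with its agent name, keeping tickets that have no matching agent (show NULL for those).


LEFT JOIN keeps every row from tickets (the left table); where agent_id has no match in agents, the agent columns become NULL. Walk through each ticket:
  - ticket 1 (Wrong total): agent_id=3 -> matches Aaron
  - ticket 2 (Memory leak): agent_id=4 -> matches Dave
  - ticket 3 (Timeout error): agent_id=2 -> matches Carol
  - ticket 4 (Race condition): agent_id=3 -> matches Aaron
  - ticket 5 (Slow page load): agent_id=NULL, no match -> kept with NULL
  - ticket 6 (Login fails): agent_id=5 -> matches Eve
  - ticket 7 (Crash on save): agent_id=NULL, no match -> kept with NULL
  - ticket 8 (Broken link): agent_id=5 -> matches Eve
All 8 rows appear; 2 have NULL agent.

SQL:
SELECT a.title, b.name AS agent
FROM tickets a
LEFT JOIN agents b ON a.agent_id = b.id

Result:
title          | agent
---------------+------
Wrong total    | Aaron
Memory leak    | Dave 
Timeout error  | Carol
Race condition | Aaron
Slow page load | NULL 
Login fails    | Eve  
Crash on save  | NULL 
Broken link    | Eve  


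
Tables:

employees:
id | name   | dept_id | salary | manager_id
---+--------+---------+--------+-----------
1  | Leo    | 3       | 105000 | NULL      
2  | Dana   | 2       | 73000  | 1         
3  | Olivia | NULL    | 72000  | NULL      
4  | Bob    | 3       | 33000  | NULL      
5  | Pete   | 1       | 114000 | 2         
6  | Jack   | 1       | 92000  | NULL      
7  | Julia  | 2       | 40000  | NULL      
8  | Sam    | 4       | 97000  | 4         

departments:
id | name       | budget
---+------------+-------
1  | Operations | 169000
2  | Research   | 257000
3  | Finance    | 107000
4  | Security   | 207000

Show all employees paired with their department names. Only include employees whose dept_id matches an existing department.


INNER JOIN keeps only employees rows whose dept_id matches an id in departments. Walk through each employee:
  - employee 1 (Leo): dept_id=3 -> matches Finance
  - employee 2 (Dana): dept_id=2 -> matches Research
  - employee 3 (Olivia): dept_id=NULL, no match -> dropped
  - employee 4 (Bob): dept_id=3 -> matches Finance
  - employee 5 (Pete): dept_id=1 -> matches Operations
  - employee 6 (Jack): dept_id=1 -> matches Operations
  - employee 7 (Julia): dept_id=2 -> matches Research
  - employee 8 (Sam): dept_id=4 -> matches Security
So 1 of 8 rows is dropped.

SQL:
SELECT a.name, b.name AS department
FROM employees a
INNER JOIN departments b ON a.dept_id = b.id

Result:
name  | department
------+-----------
Leo   | Finance   
Dana  | Research  
Bob   | Finance   
Pete  | Operations
Jack  | Operations
Julia | Research  
Sam   | Security  


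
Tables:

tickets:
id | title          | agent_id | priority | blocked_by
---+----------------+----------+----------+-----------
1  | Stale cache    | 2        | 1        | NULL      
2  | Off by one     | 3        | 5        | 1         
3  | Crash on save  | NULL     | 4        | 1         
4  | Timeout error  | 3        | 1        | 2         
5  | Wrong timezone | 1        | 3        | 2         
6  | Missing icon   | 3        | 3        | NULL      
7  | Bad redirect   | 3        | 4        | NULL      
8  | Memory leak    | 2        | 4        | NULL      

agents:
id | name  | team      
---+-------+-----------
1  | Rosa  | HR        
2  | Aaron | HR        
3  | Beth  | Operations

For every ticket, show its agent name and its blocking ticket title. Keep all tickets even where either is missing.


Two LEFT JOINs from the same base table tickets: one to agents via agent_id, one to tickets itself via blocked_by. Both are LEFT so every ticket is preserved.
Match against agents:
  - ticket 1 (Stale cache): agent_id=2 -> matches Aaron
  - ticket 2 (Off by one): agent_id=3 -> matches Beth
  - ticket 3 (Crash on save): agent_id=NULL, no match -> kept with NULL
  - ticket 4 (Timeout error): agent_id=3 -> matches Beth
  - ticket 5 (Wrong timezone): agent_id=1 -> matches Rosa
  - ticket 6 (Missing icon): agent_id=3 -> matches Beth
  - ticket 7 (Bad redirect): agent_id=3 -> matches Beth
  - ticket 8 (Memory leak): agent_id=2 -> matches Aaron
Match against tickets (self):
  - ticket 1 (Stale cache): blocked_by=NULL -> NULL
  - ticket 2 (Off by one): blocked_by=1 -> Stale cache
  - ticket 3 (Crash on save): blocked_by=1 -> Stale cache
  - ticket 4 (Timeout error): blocked_by=2 -> Off by one
  - ticket 5 (Wrong timezone): blocked_by=2 -> Off by one
  - ticket 6 (Missing icon): blocked_by=NULL -> NULL
  - ticket 7 (Bad redirect): blocked_by=NULL -> NULL
  - ticket 8 (Memory leak): blocked_by=NULL -> NULL

SQL:
SELECT a.title, b.name AS agent, c.title AS blocked_by
FROM tickets a
LEFT JOIN agents b ON a.agent_id = b.id
LEFT JOIN tickets c ON a.blocked_by = c.id

Result:
title          | agent | blocked_by 
---------------+-------+------------
Stale cache    | Aaron | NULL       
Off by one     | Beth  | Stale cache
Crash on save  | NULL  | Stale cache
Timeout error  | Beth  | Off by one 
Wrong timezone | Rosa  | Off by one 
Missing icon   | Beth  | NULL       
Bad redirect   | Beth  | NULL       
Memory leak    | Aaron | NULL       


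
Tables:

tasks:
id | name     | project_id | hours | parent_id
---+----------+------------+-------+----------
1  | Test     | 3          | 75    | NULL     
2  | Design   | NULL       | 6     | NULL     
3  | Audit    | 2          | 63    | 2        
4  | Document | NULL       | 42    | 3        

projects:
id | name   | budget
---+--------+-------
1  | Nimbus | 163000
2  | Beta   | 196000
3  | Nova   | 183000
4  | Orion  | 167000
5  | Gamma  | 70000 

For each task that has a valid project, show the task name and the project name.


INNER JOIN keeps only tasks rows whose project_id matches an id in projects. Walk through each task:
  - task 1 (Test): project_id=3 -> matches Nova
  - task 2 (Design): project_id=NULL, no match -> dropped
  - task 3 (Audit): project_id=2 -> matches Beta
  - task 4 (Document): project_id=NULL, no match -> dropped
So 2 of 4 rows are dropped.

SQL:
SELECT a.name, b.name AS project
FROM tasks a
INNER JOIN projects b ON a.project_id = b.id

Result:
name  | project
------+--------
Test  | Nova   
Audit | Beta   


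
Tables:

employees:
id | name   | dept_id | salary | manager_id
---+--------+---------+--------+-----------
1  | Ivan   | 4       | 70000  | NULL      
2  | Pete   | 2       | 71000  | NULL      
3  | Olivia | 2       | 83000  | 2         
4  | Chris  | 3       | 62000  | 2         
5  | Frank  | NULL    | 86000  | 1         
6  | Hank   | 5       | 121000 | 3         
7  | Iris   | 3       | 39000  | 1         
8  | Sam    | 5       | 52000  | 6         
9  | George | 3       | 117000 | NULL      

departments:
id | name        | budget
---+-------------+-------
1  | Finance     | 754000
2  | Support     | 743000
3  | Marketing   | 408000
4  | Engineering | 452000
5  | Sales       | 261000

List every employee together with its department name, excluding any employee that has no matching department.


INNER JOIN keeps only employees rows whose dept_id matches an id in departments. Walk through each employee:
  - employee 1 (Ivan): dept_id=4 -> matches Engineering
  - employee 2 (Pete): dept_id=2 -> matches Support
  - employee 3 (Olivia): dept_id=2 -> matches Support
  - employee 4 (Chris): dept_id=3 -> matches Marketing
  - employee 5 (Frank): dept_id=NULL, no match -> dropped
  - employee 6 (Hank): dept_id=5 -> matches Sales
  - employee 7 (Iris): dept_id=3 -> matches Marketing
  - employee 8 (Sam): dept_id=5 -> matches Sales
  - employee 9 (George): dept_id=3 -> matches Marketing
So 1 of 9 rows is dropped.

SQL:
SELECT a.name, b.name AS department
FROM employees a
INNER JOIN departments b ON a.dept_id = b.id

Result:
name   | department 
-------+------------
Ivan   | Engineering
Pete   | Support    
Olivia | Support    
Chris  | Marketing  
Hank   | Sales      
Iris   | Marketing  
Sam    | Sales      
George | Marketing  


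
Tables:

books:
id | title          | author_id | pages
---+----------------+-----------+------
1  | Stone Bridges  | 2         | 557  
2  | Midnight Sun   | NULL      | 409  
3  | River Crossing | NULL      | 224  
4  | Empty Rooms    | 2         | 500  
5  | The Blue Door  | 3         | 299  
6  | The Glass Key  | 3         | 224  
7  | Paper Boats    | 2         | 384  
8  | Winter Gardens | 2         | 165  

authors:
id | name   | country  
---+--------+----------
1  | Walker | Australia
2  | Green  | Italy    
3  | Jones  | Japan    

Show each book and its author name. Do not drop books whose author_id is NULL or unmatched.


LEFT JOIN keeps every row from books (the left table); where author_id has no match in authors, the author columns become NULL. Walk through each book:
  - book 1 (Stone Bridges): author_id=2 -> matches Green
  - book 2 (Midnight Sun): author_id=NULL, no match -> kept with NULL
  - book 3 (River Crossing): author_id=NULL, no match -> kept with NULL
  - book 4 (Empty Rooms): author_id=2 -> matches Green
  - book 5 (The Blue Door): author_id=3 -> matches Jones
  - book 6 (The Glass Key): author_id=3 -> matches Jones
  - book 7 (Paper Boats): author_id=2 -> matches Green
  - book 8 (Winter Gardens): author_id=2 -> matches Green
All 8 rows appear; 2 have NULL author.

SQL:
SELECT a.title, b.name AS author
FROM books a
LEFT JOIN authors b ON a.author_id = b.id

Result:
title          | author
---------------+-------
Stone Bridges  | Green 
Midnight Sun   | NULL  
River Crossing | NULL  
Empty Rooms    | Green 
The Blue Door  | Jones 
The Glass Key  | Jones 
Paper Boats    | Green 
Winter Gardens | Green 


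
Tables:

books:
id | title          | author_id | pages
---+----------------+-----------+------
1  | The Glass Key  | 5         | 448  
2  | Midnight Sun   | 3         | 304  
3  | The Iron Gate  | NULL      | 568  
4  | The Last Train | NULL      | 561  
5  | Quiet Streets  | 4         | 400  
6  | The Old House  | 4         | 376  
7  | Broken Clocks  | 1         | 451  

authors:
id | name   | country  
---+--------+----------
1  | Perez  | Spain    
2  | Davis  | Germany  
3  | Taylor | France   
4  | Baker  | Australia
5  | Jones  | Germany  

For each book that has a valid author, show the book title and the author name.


INNER JOIN keeps only books rows whose author_id matches an id in authors. Walk through each book:
  - book 1 (The Glass Key): author_id=5 -> matches Jones
  - book 2 (Midnight Sun): author_id=3 -> matches Taylor
  - book 3 (The Iron Gate): author_id=NULL, no match -> dropped
  - book 4 (The Last Train): author_id=NULL, no match -> dropped
  - book 5 (Quiet Streets): author_id=4 -> matches Baker
  - book 6 (The Old House): author_id=4 -> matches Baker
  - book 7 (Broken Clocks): author_id=1 -> matches Perez
So 2 of 7 rows are dropped.

SQL:
SELECT a.title, b.name AS author
FROM books a
INNER JOIN authors b ON a.author_id = b.id

Result:
title         | author
--------------+-------
The Glass Key | Jones 
Midnight Sun  | Taylor
Quiet Streets | Baker 
The Old House | Baker 
Broken Clocks | Perez 


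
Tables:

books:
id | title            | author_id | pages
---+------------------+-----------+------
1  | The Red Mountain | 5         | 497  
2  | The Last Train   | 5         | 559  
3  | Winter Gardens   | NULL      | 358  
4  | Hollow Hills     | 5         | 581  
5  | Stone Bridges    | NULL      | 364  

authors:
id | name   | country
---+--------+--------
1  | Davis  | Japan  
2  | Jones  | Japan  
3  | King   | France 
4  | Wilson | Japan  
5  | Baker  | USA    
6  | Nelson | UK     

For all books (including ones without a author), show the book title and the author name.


LEFT JOIN keeps every row from books (the left table); where author_id has no match in authors, the author columns become NULL. Walk through each book:
  - book 1 (The Red Mountain): author_id=5 -> matches Baker
  - book 2 (The Last Train): author_id=5 -> matches Baker
  - book 3 (Winter Gardens): author_id=NULL, no match -> kept with NULL
  - book 4 (Hollow Hills): author_id=5 -> matches Baker
  - book 5 (Stone Bridges): author_id=NULL, no match -> kept with NULL
All 5 rows appear; 2 have NULL author.

SQL:
SELECT a.title, b.name AS author
FROM books a
LEFT JOIN authors b ON a.author_id = b.id

Result:
title            | author
-----------------+-------
The Red Mountain | Baker 
The Last Train   | Baker 
Winter Gardens   | NULL  
Hollow Hills     | Baker 
Stone Bridges    | NULL  


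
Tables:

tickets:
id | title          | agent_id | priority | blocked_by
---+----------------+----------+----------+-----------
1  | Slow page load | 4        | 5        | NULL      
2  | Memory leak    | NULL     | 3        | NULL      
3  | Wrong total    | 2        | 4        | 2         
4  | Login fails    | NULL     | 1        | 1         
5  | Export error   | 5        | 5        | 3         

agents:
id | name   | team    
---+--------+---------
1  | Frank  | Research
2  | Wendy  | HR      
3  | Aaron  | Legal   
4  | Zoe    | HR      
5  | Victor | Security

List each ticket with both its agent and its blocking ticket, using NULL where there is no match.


Two LEFT JOINs from the same base table tickets: one to agents via agent_id, one to tickets itself via blocked_by. Both are LEFT so every ticket is preserved.
Match against agents:
  - ticket 1 (Slow page load): agent_id=4 -> matches Zoe
  - ticket 2 (Memory leak): agent_id=NULL, no match -> kept with NULL
  - ticket 3 (Wrong total): agent_id=2 -> matches Wendy
  - ticket 4 (Login fails): agent_id=NULL, no match -> kept with NULL
  - ticket 5 (Export error): agent_id=5 -> matches Victor
Match against tickets (self):
  - ticket 1 (Slow page load): blocked_by=NULL -> NULL
  - ticket 2 (Memory leak): blocked_by=NULL -> NULL
  - ticket 3 (Wrong total): blocked_by=2 -> Memory leak
  - ticket 4 (Login fails): blocked_by=1 -> Slow page load
  - ticket 5 (Export error): blocked_by=3 -> Wrong total

SQL:
SELECT a.title, b.name AS agent, c.title AS blocked_by
FROM tickets a
LEFT JOIN agents b ON a.agent_id = b.id
LEFT JOIN tickets c ON a.blocked_by = c.id

Result:
title          | agent  | blocked_by    
---------------+--------+---------------
Slow page load | Zoe    | NULL          
Memory leak    | NULL   | NULL          
Wrong total    | Wendy  | Memory leak   
Login fails    | NULL   | Slow page load
Export error   | Victor | Wrong total   


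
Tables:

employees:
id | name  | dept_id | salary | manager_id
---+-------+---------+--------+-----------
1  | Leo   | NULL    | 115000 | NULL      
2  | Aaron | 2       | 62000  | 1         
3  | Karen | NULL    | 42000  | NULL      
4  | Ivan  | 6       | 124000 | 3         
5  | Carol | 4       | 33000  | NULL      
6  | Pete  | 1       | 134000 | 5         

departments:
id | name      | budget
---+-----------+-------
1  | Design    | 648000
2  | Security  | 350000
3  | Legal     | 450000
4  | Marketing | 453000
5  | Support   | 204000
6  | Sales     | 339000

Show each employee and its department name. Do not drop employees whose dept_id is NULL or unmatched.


LEFT JOIN keeps every row from employees (the left table); where dept_id has no match in departments, the department columns become NULL. Walk through each employee:
  - employee 1 (Leo): dept_id=NULL, no match -> kept with NULL
  - employee 2 (Aaron): dept_id=2 -> matches Security
  - employee 3 (Karen): dept_id=NULL, no match -> kept with NULL
  - employee 4 (Ivan): dept_id=6 -> matches Sales
  - employee 5 (Carol): dept_id=4 -> matches Marketing
  - employee 6 (Pete): dept_id=1 -> matches Design
All 6 rows appear; 2 have NULL department.

SQL:
SELECT a.name, b.name AS department
FROM employees a
LEFT JOIN departments b ON a.dept_id = b.id

Result:
name  | department
------+-----------
Leo   | NULL      
Aaron | Security  
Karen | NULL      
Ivan  | Sales     
Carol | Marketing 
Pete  | Design    


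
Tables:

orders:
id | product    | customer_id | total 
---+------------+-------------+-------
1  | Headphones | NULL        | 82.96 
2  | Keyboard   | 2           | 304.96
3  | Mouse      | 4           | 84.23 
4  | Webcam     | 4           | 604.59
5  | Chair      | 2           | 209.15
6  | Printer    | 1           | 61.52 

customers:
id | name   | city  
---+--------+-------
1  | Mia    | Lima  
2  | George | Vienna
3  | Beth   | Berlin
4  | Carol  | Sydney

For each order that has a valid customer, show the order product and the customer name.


INNER JOIN keeps only orders rows whose customer_id matches an id in customers. Walk through each order:
  - order 1 (Headphones): customer_id=NULL, no match -> dropped
  - order 2 (Keyboard): customer_id=2 -> matches George
  - order 3 (Mouse): customer_id=4 -> matches Carol
  - order 4 (Webcam): customer_id=4 -> matches Carol
  - order 5 (Chair): customer_id=2 -> matches George
  - order 6 (Printer): customer_id=1 -> matches Mia
So 1 of 6 rows is dropped.

SQL:
SELECT a.product, b.name AS customer
FROM orders a
INNER JOIN customers b ON a.customer_id = b.id

Result:
product  | customer
---------+---------
Keyboard | George  
Mouse    | Carol   
Webcam   | Carol   
Chair    | George  
Printer  | Mia     


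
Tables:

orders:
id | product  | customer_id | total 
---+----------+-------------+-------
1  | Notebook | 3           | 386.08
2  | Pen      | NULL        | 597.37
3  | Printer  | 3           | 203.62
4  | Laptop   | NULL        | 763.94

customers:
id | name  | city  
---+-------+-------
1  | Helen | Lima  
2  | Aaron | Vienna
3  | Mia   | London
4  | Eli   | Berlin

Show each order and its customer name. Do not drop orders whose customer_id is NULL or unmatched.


LEFT JOIN keeps every row from orders (the left table); where customer_id has no match in customers, the customer columns become NULL. Walk through each order:
  - order 1 (Notebook): customer_id=3 -> matches Mia
  - order 2 (Pen): customer_id=NULL, no match -> kept with NULL
  - order 3 (Printer): customer_id=3 -> matches Mia
  - order 4 (Laptop): customer_id=NULL, no match -> kept with NULL
All 4 rows appear; 2 have NULL customer.

SQL:
SELECT a.product, b.name AS customer
FROM orders a
LEFT JOIN customers b ON a.customer_id = b.id

Result:
product  | customer
---------+---------
Notebook | Mia     
Pen      | NULL    
Printer  | Mia     
Laptop   | NULL    


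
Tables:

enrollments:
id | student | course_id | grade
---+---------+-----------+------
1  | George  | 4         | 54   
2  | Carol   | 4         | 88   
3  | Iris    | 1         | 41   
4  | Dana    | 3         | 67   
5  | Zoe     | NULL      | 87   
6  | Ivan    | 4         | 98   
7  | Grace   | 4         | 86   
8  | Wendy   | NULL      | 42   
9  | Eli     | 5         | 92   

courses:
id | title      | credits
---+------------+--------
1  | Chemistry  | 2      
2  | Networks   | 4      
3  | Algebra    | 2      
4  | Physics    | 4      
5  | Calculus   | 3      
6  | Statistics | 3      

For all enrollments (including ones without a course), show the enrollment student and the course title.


LEFT JOIN keeps every row from enrollments (the left table); where course_id has no match in courses, the course columns become NULL. Walk through each enrollment:
  - enrollment 1 (George): course_id=4 -> matches Physics
  - enrollment 2 (Carol): course_id=4 -> matches Physics
  - enrollment 3 (Iris): course_id=1 -> matches Chemistry
  - enrollment 4 (Dana): course_id=3 -> matches Algebra
  - enrollment 5 (Zoe): course_id=NULL, no match -> kept with NULL
  - enrollment 6 (Ivan): course_id=4 -> matches Physics
  - enrollment 7 (Grace): course_id=4 -> matches Physics
  - enrollment 8 (Wendy): course_id=NULL, no match -> kept with NULL
  - enrollment 9 (Eli): course_id=5 -> matches Calculus
All 9 rows appear; 2 have NULL course.

SQL:
SELECT a.student, b.title AS course
FROM enrollments a
LEFT JOIN courses b ON a.course_id = b.id

Result:
student | course   
--------+----------
George  | Physics  
Carol   | Physics  
Iris    | Chemistry
Dana    | Algebra  
Zoe     | NULL     
Ivan    | Physics  
Grace   | Physics  
Wendy   | NULL     
Eli     | Calculus 
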